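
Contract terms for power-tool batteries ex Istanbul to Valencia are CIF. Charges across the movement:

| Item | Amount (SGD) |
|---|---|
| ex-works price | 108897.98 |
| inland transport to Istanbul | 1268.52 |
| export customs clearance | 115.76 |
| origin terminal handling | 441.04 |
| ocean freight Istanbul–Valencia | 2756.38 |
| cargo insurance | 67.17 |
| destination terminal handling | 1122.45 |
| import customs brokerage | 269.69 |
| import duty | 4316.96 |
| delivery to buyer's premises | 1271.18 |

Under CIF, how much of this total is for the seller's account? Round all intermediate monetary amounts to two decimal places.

CIF: the seller pays costs through ocean freight and marine insurance to the destination port.
Seller's account: goods 108897.98 + inland to port 1268.52 + export clearance 115.76 + origin terminal 441.04 + freight 2756.38 + insurance 67.17 = 113546.85
Buyer's account: destination terminal 1122.45 + brokerage 269.69 + duty 4316.96 + delivery 1271.18 = 6980.28

Seller's account: SGD 113546.85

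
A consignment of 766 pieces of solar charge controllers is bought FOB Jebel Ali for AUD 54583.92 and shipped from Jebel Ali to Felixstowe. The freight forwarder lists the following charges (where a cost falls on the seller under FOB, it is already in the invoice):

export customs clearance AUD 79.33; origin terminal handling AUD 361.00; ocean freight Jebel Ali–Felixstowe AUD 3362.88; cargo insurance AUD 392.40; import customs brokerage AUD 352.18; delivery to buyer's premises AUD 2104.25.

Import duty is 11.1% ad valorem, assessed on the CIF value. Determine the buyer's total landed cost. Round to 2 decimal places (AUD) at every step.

FOB: the seller bears costs until goods are on board at the origin port; the buyer bears freight, insurance and all costs thereafter.
Already in the invoice (seller's account under FOB): export clearance, origin terminal — exclude.
CIF value = FOB price + freight + insurance = 54583.92 + 3362.88 + 392.40 = 58339.20
Import duty = 58339.20 × 11.1% = 6475.65
Buyer bears: freight 3362.88 + insurance 392.40 + brokerage 352.18 + delivery 2104.25 + duty 6475.65 = 12687.36
Landed cost = invoice 54583.92 + 12687.36 = 67271.28

Total landed cost: AUD 67271.28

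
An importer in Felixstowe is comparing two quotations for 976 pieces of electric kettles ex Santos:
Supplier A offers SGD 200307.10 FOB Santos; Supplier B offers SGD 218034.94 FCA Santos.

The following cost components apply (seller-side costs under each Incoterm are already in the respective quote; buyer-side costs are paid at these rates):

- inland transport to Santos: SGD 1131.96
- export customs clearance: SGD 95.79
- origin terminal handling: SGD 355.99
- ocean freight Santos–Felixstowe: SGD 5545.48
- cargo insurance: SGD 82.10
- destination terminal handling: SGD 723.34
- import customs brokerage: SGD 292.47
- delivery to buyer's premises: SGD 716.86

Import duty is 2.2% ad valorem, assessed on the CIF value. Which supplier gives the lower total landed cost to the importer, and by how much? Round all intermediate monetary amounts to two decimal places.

Supplier A is cheaper by SGD 18481.68

Supplier A (FOB):
CIF value = FOB price + freight + insurance = 200307.10 + 5545.48 + 82.10 = 205934.68
Import duty = 205934.68 × 2.2% = 4530.56
Buyer bears (A): 5545.48 + 82.10 + 723.34 + 292.47 + 716.86 = 7360.25
Landed cost (A) = invoice 200307.10 + 7360.25 + duty 4530.56 = 212197.91
Supplier B (FCA):
CIF value = FCA price + origin terminal + freight + insurance = 218034.94 + 355.99 + 5545.48 + 82.10 = 224018.51
Import duty = 224018.51 × 2.2% = 4928.41
Buyer bears (B): 355.99 + 5545.48 + 82.10 + 723.34 + 292.47 + 716.86 = 7716.24
Landed cost (B) = invoice 218034.94 + 7716.24 + duty 4928.41 = 230679.59
Difference = |212197.91 − 230679.59| = 18481.68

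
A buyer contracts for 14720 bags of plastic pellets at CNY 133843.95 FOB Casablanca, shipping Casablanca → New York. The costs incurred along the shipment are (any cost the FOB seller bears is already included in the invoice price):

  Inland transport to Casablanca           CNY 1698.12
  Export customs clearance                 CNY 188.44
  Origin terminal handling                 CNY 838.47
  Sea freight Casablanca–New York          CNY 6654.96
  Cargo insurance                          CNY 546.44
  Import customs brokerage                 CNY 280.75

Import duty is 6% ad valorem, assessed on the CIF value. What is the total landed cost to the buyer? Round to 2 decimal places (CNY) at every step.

FOB: the seller bears costs until goods are on board at the origin port; the buyer bears freight, insurance and all costs thereafter.
Already in the invoice (seller's account under FOB): inland to port, export clearance, origin terminal — exclude.
CIF value = FOB price + freight + insurance = 133843.95 + 6654.96 + 546.44 = 141045.35
Import duty = 141045.35 × 6% = 8462.72
Buyer bears: freight 6654.96 + insurance 546.44 + brokerage 280.75 + duty 8462.72 = 15944.87
Landed cost = invoice 133843.95 + 15944.87 = 149788.82

Total landed cost: CNY 149788.82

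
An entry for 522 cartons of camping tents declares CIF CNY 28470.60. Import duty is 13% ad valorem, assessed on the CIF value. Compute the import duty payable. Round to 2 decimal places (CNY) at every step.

Import duty = 28470.60 × 13% = 3701.18

Import duty: CNY 3701.18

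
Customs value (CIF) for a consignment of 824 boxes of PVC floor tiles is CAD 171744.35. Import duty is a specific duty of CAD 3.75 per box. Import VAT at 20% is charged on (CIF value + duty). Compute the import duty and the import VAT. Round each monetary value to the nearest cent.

Import duty = 824 × 3.75 = 3090.00
VAT base = CIF + duty = 171744.35 + 3090.00 = 174834.35
Import VAT = 174834.35 × 20% = 34966.87

Import duty: CAD 3090.00; import VAT: CAD 34966.87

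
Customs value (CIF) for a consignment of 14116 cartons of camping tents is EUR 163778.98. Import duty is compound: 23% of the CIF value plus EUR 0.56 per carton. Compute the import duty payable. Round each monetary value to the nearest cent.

Ad valorem component: 163778.98 × 23% = 37669.17
Specific component: 14116 × 0.56 = 7904.96
Import duty = 37669.17 + 7904.96 = 45574.13

Import duty: EUR 45574.13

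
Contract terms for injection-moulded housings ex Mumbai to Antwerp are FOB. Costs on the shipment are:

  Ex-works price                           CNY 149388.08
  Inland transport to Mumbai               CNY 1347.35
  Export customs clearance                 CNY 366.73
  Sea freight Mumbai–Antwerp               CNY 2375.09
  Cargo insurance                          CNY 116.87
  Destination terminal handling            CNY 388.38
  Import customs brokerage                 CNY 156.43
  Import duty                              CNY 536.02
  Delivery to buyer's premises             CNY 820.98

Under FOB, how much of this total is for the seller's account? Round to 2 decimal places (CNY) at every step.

Seller's account: CNY 151102.16

FOB: the seller bears costs until goods are on board at the origin port; the buyer bears freight, insurance and all costs thereafter.
Seller's account: goods 149388.08 + inland to port 1347.35 + export clearance 366.73 = 151102.16
Buyer's account: freight 2375.09 + insurance 116.87 + destination terminal 388.38 + brokerage 156.43 + duty 536.02 + delivery 820.98 = 4393.77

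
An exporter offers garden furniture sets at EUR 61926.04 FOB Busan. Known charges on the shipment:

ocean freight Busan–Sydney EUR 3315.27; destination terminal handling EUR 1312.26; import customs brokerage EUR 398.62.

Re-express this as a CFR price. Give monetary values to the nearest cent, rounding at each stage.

Not relevant to the conversion: destination terminal, brokerage — on the buyer under both terms; not part of either seller's price.
From FOB to CFR, the seller additionally bears: freight.
CFR price = 61926.04 + 3315.27 = 65241.31

CFR price: EUR 65241.31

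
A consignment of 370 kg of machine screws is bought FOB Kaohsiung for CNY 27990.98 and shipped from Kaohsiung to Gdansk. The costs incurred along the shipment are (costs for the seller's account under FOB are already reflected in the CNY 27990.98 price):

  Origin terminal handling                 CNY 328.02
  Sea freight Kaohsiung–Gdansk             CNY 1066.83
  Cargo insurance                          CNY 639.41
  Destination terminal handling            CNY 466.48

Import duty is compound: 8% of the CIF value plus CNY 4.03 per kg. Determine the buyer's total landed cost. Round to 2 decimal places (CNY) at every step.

Total landed cost: CNY 34030.58

FOB: the seller bears costs until goods are on board at the origin port; the buyer bears freight, insurance and all costs thereafter.
Already in the invoice (seller's account under FOB): origin terminal — exclude.
CIF value = FOB price + freight + insurance = 27990.98 + 1066.83 + 639.41 = 29697.22
Ad valorem component: 29697.22 × 8% = 2375.78
Specific component: 370 × 4.03 = 1491.10
Import duty = 2375.78 + 1491.10 = 3866.88
Buyer bears: freight 1066.83 + insurance 639.41 + destination terminal 466.48 + duty 3866.88 = 6039.60
Landed cost = invoice 27990.98 + 6039.60 = 34030.58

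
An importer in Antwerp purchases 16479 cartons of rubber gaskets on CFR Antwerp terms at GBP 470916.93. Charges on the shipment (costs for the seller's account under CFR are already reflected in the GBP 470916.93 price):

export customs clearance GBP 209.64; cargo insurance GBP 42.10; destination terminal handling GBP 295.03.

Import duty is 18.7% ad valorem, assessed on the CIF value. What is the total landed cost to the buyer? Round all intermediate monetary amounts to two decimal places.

CFR: the seller pays costs through ocean freight to the destination port, but not insurance.
Already in the invoice (seller's account under CFR): export clearance — exclude.
CIF value = CFR price + insurance = 470916.93 + 42.10 = 470959.03
Import duty = 470959.03 × 18.7% = 88069.34
Buyer bears: insurance 42.10 + destination terminal 295.03 + duty 88069.34 = 88406.47
Landed cost = invoice 470916.93 + 88406.47 = 559323.40

Total landed cost: GBP 559323.40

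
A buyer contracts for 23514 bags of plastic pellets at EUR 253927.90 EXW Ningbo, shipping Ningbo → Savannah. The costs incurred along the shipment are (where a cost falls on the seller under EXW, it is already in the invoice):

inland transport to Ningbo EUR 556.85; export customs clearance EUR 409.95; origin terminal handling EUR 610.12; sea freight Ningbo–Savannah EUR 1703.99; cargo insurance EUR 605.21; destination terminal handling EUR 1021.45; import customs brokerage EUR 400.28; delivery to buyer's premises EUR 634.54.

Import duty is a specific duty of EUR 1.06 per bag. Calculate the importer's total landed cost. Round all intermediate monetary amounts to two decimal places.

EXW: the seller makes goods available at their premises; the buyer bears all onward costs.
CIF value = EXW price + inland to port + export clearance + origin terminal + freight + insurance = 253927.90 + 556.85 + 409.95 + 610.12 + 1703.99 + 605.21 = 257814.02
Import duty = 23514 × 1.06 = 24924.84
Buyer bears: inland to port 556.85 + export clearance 409.95 + origin terminal 610.12 + freight 1703.99 + insurance 605.21 + destination terminal 1021.45 + brokerage 400.28 + delivery 634.54 + duty 24924.84 = 30867.23
Landed cost = invoice 253927.90 + 30867.23 = 284795.13

Total landed cost: EUR 284795.13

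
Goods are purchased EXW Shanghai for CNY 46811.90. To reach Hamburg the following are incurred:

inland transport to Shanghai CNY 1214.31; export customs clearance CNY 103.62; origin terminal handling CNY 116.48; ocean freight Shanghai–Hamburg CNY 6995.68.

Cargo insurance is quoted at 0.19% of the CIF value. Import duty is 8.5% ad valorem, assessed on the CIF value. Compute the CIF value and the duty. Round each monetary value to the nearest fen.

CIF value: CNY 55347.15; import duty: CNY 4704.51

Let C be the CIF value. C = EXW price + pre-shipment costs + freight + 0.19% × C
C − 0.19% × C = 46811.90 + 1214.31 + 103.62 + 116.48 + 6995.68
0.9981 × C = 55241.99
C = 55241.99 / 0.9981 = 55347.15
Insurance premium = 0.19% × 55347.15 = 105.16
Import duty = 55347.15 × 8.5% = 4704.51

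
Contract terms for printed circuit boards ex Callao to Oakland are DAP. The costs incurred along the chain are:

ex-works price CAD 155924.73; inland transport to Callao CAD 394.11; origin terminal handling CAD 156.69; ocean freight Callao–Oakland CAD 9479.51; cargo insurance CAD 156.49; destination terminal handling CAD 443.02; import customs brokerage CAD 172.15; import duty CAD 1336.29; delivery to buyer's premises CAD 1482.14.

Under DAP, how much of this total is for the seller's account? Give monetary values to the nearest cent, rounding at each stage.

Seller's account: CAD 168036.69

DAP: the seller bears all costs to the named destination except import duty and clearance.
Seller's account: goods 155924.73 + inland to port 394.11 + origin terminal 156.69 + freight 9479.51 + insurance 156.49 + destination terminal 443.02 + delivery 1482.14 = 168036.69
Buyer's account: brokerage 172.15 + duty 1336.29 = 1508.44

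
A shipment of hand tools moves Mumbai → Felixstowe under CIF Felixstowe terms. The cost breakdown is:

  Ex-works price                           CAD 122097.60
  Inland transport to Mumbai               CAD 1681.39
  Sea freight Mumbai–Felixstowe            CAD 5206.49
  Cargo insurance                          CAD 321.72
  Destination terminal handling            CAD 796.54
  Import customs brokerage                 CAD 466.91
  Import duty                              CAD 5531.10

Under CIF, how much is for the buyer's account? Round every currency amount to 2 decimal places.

Buyer's account: CAD 6794.55

CIF: the seller pays costs through ocean freight and marine insurance to the destination port.
Seller's account: goods 122097.60 + inland to port 1681.39 + freight 5206.49 + insurance 321.72 = 129307.20
Buyer's account: destination terminal 796.54 + brokerage 466.91 + duty 5531.10 = 6794.55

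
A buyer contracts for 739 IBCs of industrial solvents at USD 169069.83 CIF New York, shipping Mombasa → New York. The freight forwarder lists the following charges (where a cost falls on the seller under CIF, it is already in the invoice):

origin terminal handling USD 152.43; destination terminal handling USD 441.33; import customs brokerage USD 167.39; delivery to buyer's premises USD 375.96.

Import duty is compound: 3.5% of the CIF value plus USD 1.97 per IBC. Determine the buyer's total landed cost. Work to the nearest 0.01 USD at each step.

Total landed cost: USD 177427.78

CIF: the seller pays costs through ocean freight and marine insurance to the destination port.
Already in the invoice (seller's account under CIF): origin terminal — exclude.
The CIF price already equals the CIF value: 169069.83
Ad valorem component: 169069.83 × 3.5% = 5917.44
Specific component: 739 × 1.97 = 1455.83
Import duty = 5917.44 + 1455.83 = 7373.27
Buyer bears: destination terminal 441.33 + brokerage 167.39 + delivery 375.96 + duty 7373.27 = 8357.95
Landed cost = invoice 169069.83 + 8357.95 = 177427.78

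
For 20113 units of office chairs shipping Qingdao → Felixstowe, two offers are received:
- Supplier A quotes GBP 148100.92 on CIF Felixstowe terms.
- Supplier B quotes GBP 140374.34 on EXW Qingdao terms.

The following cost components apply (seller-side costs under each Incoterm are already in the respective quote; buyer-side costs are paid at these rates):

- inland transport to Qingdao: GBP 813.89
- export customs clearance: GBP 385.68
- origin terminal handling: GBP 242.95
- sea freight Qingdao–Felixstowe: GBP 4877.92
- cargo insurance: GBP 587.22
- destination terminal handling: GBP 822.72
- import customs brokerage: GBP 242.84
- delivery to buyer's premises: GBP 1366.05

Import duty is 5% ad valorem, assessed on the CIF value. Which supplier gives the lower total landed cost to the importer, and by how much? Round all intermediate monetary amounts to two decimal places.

Supplier A (CIF):
The CIF price already equals the CIF value: 148100.92
Import duty = 148100.92 × 5% = 7405.05
Buyer bears (A): 822.72 + 242.84 + 1366.05 = 2431.61
Landed cost (A) = invoice 148100.92 + 2431.61 + duty 7405.05 = 157937.58
Supplier B (EXW):
CIF value = EXW price + inland to port + export clearance + origin terminal + freight + insurance = 140374.34 + 813.89 + 385.68 + 242.95 + 4877.92 + 587.22 = 147282.00
Import duty = 147282.00 × 5% = 7364.10
Buyer bears (B): 813.89 + 385.68 + 242.95 + 4877.92 + 587.22 + 822.72 + 242.84 + 1366.05 = 9339.27
Landed cost (B) = invoice 140374.34 + 9339.27 + duty 7364.10 = 157077.71
Difference = |157937.58 − 157077.71| = 859.87

Supplier B is cheaper by GBP 859.87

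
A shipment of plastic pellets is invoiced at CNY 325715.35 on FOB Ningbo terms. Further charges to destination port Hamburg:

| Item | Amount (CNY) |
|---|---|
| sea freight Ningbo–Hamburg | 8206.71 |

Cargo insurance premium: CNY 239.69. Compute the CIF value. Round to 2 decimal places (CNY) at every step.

CIF = FOB price + freight + insurance
CIF = 325715.35 + 8206.71 + 239.69 = 334161.75

CIF value: CNY 334161.75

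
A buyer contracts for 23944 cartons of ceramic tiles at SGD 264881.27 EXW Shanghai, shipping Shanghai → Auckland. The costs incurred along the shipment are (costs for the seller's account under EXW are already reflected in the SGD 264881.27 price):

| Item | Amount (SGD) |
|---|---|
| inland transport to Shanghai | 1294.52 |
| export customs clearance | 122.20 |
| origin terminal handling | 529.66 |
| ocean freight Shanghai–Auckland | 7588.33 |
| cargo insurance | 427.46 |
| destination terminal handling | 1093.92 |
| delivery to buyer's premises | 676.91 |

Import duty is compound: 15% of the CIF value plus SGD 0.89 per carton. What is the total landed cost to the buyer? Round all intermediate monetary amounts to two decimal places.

Total landed cost: SGD 339150.95

EXW: the seller makes goods available at their premises; the buyer bears all onward costs.
CIF value = EXW price + inland to port + export clearance + origin terminal + freight + insurance = 264881.27 + 1294.52 + 122.20 + 529.66 + 7588.33 + 427.46 = 274843.44
Ad valorem component: 274843.44 × 15% = 41226.52
Specific component: 23944 × 0.89 = 21310.16
Import duty = 41226.52 + 21310.16 = 62536.68
Buyer bears: inland to port 1294.52 + export clearance 122.20 + origin terminal 529.66 + freight 7588.33 + insurance 427.46 + destination terminal 1093.92 + delivery 676.91 + duty 62536.68 = 74269.68
Landed cost = invoice 264881.27 + 74269.68 = 339150.95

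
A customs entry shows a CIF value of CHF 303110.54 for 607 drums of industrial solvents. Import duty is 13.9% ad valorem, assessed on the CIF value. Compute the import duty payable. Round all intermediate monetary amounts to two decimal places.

Import duty = 303110.54 × 13.9% = 42132.37

Import duty: CHF 42132.37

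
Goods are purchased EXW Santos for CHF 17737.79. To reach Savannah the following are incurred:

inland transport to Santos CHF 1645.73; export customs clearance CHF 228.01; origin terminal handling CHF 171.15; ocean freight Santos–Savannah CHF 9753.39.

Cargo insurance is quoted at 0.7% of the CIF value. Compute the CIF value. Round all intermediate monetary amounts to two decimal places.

CIF value: CHF 29744.28

Let C be the CIF value. C = EXW price + pre-shipment costs + freight + 0.7% × C
C − 0.7% × C = 17737.79 + 1645.73 + 228.01 + 171.15 + 9753.39
0.993 × C = 29536.07
C = 29536.07 / 0.993 = 29744.28
Insurance premium = 0.7% × 29744.28 = 208.21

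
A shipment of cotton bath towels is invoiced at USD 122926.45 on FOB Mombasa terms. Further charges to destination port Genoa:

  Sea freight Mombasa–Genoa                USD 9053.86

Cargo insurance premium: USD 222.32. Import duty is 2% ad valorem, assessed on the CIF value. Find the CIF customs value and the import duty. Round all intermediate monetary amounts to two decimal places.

CIF value: USD 132202.63; import duty: USD 2644.05

CIF = FOB price + freight + insurance
CIF = 122926.45 + 9053.86 + 222.32 = 132202.63
Import duty = 132202.63 × 2% = 2644.05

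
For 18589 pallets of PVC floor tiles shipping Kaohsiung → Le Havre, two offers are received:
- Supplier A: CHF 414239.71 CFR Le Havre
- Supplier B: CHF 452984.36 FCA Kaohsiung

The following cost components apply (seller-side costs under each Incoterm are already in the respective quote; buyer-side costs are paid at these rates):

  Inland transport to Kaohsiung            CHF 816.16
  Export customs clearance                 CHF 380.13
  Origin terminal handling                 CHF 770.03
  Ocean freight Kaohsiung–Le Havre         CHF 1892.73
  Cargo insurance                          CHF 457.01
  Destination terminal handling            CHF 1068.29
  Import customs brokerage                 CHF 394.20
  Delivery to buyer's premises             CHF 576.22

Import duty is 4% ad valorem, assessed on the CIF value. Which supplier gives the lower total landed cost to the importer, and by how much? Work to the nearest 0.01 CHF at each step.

Supplier A (CFR):
CIF value = CFR price + insurance = 414239.71 + 457.01 = 414696.72
Import duty = 414696.72 × 4% = 16587.87
Buyer bears (A): 457.01 + 1068.29 + 394.20 + 576.22 = 2495.72
Landed cost (A) = invoice 414239.71 + 2495.72 + duty 16587.87 = 433323.30
Supplier B (FCA):
CIF value = FCA price + origin terminal + freight + insurance = 452984.36 + 770.03 + 1892.73 + 457.01 = 456104.13
Import duty = 456104.13 × 4% = 18244.17
Buyer bears (B): 770.03 + 1892.73 + 457.01 + 1068.29 + 394.20 + 576.22 = 5158.48
Landed cost (B) = invoice 452984.36 + 5158.48 + duty 18244.17 = 476387.01
Difference = |433323.30 − 476387.01| = 43063.71

Supplier A is cheaper by CHF 43063.71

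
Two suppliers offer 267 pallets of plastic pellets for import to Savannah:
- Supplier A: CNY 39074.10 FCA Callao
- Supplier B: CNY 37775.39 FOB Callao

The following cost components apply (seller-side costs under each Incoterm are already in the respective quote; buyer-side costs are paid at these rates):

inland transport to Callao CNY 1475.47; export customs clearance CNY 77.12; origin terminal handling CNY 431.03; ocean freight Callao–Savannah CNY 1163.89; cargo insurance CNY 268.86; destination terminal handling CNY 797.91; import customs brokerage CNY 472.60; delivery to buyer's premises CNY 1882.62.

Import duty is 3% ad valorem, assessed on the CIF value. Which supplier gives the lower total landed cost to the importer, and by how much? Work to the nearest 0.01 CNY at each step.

Supplier B is cheaper by CNY 1781.64

Supplier A (FCA):
CIF value = FCA price + origin terminal + freight + insurance = 39074.10 + 431.03 + 1163.89 + 268.86 = 40937.88
Import duty = 40937.88 × 3% = 1228.14
Buyer bears (A): 431.03 + 1163.89 + 268.86 + 797.91 + 472.60 + 1882.62 = 5016.91
Landed cost (A) = invoice 39074.10 + 5016.91 + duty 1228.14 = 45319.15
Supplier B (FOB):
CIF value = FOB price + freight + insurance = 37775.39 + 1163.89 + 268.86 = 39208.14
Import duty = 39208.14 × 3% = 1176.24
Buyer bears (B): 1163.89 + 268.86 + 797.91 + 472.60 + 1882.62 = 4585.88
Landed cost (B) = invoice 37775.39 + 4585.88 + duty 1176.24 = 43537.51
Difference = |45319.15 − 43537.51| = 1781.64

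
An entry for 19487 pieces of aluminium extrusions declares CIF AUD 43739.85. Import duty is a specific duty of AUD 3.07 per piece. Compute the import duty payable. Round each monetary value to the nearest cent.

Import duty = 19487 × 3.07 = 59825.09

Import duty: AUD 59825.09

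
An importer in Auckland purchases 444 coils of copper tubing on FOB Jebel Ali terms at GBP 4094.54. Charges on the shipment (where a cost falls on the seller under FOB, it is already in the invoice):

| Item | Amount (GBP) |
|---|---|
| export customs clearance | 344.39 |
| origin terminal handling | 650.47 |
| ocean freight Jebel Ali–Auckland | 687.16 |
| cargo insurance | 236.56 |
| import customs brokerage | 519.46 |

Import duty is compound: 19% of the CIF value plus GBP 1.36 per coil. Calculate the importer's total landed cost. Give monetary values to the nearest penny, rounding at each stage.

FOB: the seller bears costs until goods are on board at the origin port; the buyer bears freight, insurance and all costs thereafter.
Already in the invoice (seller's account under FOB): export clearance, origin terminal — exclude.
CIF value = FOB price + freight + insurance = 4094.54 + 687.16 + 236.56 = 5018.26
Ad valorem component: 5018.26 × 19% = 953.47
Specific component: 444 × 1.36 = 603.84
Import duty = 953.47 + 603.84 = 1557.31
Buyer bears: freight 687.16 + insurance 236.56 + brokerage 519.46 + duty 1557.31 = 3000.49
Landed cost = invoice 4094.54 + 3000.49 = 7095.03

Total landed cost: GBP 7095.03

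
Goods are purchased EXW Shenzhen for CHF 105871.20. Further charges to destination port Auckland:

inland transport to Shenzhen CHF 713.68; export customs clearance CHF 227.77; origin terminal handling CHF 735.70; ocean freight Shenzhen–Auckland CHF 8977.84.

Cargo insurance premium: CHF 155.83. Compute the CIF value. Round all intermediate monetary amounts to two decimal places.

CIF = EXW price + pre-shipment costs + freight + insurance
CIF = 105871.20 + 713.68 + 227.77 + 735.70 + 8977.84 + 155.83 = 116682.02

CIF value: CHF 116682.02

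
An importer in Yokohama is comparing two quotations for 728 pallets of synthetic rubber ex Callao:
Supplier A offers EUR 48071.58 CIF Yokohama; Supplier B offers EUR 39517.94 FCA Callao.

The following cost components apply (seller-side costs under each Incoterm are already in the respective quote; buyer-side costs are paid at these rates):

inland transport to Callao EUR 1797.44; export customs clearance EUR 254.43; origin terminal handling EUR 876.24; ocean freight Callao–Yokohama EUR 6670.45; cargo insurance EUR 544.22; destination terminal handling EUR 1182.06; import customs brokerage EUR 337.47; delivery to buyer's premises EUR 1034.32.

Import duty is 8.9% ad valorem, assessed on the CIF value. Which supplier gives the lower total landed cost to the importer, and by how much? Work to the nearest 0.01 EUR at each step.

Supplier A (CIF):
The CIF price already equals the CIF value: 48071.58
Import duty = 48071.58 × 8.9% = 4278.37
Buyer bears (A): 1182.06 + 337.47 + 1034.32 = 2553.85
Landed cost (A) = invoice 48071.58 + 2553.85 + duty 4278.37 = 54903.80
Supplier B (FCA):
CIF value = FCA price + origin terminal + freight + insurance = 39517.94 + 876.24 + 6670.45 + 544.22 = 47608.85
Import duty = 47608.85 × 8.9% = 4237.19
Buyer bears (B): 876.24 + 6670.45 + 544.22 + 1182.06 + 337.47 + 1034.32 = 10644.76
Landed cost (B) = invoice 39517.94 + 10644.76 + duty 4237.19 = 54399.89
Difference = |54903.80 − 54399.89| = 503.91

Supplier B is cheaper by EUR 503.91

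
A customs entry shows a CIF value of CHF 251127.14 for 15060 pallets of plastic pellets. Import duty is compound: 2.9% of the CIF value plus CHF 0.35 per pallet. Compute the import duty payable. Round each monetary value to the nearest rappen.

Ad valorem component: 251127.14 × 2.9% = 7282.69
Specific component: 15060 × 0.35 = 5271.00
Import duty = 7282.69 + 5271.00 = 12553.69

Import duty: CHF 12553.69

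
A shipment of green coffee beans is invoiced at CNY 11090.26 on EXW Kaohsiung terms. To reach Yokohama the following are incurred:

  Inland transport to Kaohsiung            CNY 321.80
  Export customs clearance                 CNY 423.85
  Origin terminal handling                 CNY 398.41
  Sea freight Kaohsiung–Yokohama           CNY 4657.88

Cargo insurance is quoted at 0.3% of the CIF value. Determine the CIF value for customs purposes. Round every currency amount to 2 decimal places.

Let C be the CIF value. C = EXW price + pre-shipment costs + freight + 0.3% × C
C − 0.3% × C = 11090.26 + 321.80 + 423.85 + 398.41 + 4657.88
0.997 × C = 16892.20
C = 16892.20 / 0.997 = 16943.03
Insurance premium = 0.3% × 16943.03 = 50.83

CIF value: CNY 16943.03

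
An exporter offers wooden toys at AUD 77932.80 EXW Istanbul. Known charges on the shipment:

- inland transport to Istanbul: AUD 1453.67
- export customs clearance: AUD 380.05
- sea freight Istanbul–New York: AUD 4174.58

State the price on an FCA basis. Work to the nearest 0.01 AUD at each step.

FCA price: AUD 79766.52

Not relevant to the conversion: freight — on the buyer under both terms; not part of either seller's price.
From EXW to FCA, the seller additionally bears: inland to port, export clearance.
FCA price = 77932.80 + 1453.67 + 380.05 = 79766.52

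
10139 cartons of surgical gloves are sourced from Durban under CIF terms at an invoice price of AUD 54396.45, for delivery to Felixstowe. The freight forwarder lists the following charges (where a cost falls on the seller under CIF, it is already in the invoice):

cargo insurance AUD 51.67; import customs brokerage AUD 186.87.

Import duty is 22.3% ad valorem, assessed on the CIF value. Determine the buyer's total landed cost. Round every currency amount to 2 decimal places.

Total landed cost: AUD 66713.73

CIF: the seller pays costs through ocean freight and marine insurance to the destination port.
Already in the invoice (seller's account under CIF): insurance — exclude.
The CIF price already equals the CIF value: 54396.45
Import duty = 54396.45 × 22.3% = 12130.41
Buyer bears: brokerage 186.87 + duty 12130.41 = 12317.28
Landed cost = invoice 54396.45 + 12317.28 = 66713.73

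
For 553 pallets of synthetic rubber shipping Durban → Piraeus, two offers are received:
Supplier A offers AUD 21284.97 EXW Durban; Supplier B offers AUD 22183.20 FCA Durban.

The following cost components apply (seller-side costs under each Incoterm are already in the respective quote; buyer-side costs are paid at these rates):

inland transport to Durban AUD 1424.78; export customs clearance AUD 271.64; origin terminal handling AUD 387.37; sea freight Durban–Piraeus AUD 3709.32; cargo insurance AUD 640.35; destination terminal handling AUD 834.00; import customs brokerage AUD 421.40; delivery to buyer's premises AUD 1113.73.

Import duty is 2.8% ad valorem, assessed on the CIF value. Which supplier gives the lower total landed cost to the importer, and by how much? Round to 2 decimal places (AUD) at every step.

Supplier B is cheaper by AUD 820.54

Supplier A (EXW):
CIF value = EXW price + inland to port + export clearance + origin terminal + freight + insurance = 21284.97 + 1424.78 + 271.64 + 387.37 + 3709.32 + 640.35 = 27718.43
Import duty = 27718.43 × 2.8% = 776.12
Buyer bears (A): 1424.78 + 271.64 + 387.37 + 3709.32 + 640.35 + 834.00 + 421.40 + 1113.73 = 8802.59
Landed cost (A) = invoice 21284.97 + 8802.59 + duty 776.12 = 30863.68
Supplier B (FCA):
CIF value = FCA price + origin terminal + freight + insurance = 22183.20 + 387.37 + 3709.32 + 640.35 = 26920.24
Import duty = 26920.24 × 2.8% = 753.77
Buyer bears (B): 387.37 + 3709.32 + 640.35 + 834.00 + 421.40 + 1113.73 = 7106.17
Landed cost (B) = invoice 22183.20 + 7106.17 + duty 753.77 = 30043.14
Difference = |30863.68 − 30043.14| = 820.54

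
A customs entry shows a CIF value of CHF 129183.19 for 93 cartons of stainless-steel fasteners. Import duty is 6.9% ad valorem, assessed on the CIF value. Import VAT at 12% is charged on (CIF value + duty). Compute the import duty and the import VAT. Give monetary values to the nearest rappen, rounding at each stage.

Import duty = 129183.19 × 6.9% = 8913.64
VAT base = CIF + duty = 129183.19 + 8913.64 = 138096.83
Import VAT = 138096.83 × 12% = 16571.62

Import duty: CHF 8913.64; import VAT: CHF 16571.62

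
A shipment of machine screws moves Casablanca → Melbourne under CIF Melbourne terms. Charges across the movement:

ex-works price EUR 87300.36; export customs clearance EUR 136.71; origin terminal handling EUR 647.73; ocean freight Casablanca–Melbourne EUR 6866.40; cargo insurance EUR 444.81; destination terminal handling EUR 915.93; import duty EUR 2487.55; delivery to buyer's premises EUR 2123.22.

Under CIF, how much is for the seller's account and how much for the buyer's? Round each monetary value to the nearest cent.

Seller: EUR 95396.01; buyer: EUR 5526.70

CIF: the seller pays costs through ocean freight and marine insurance to the destination port.
Seller's account: goods 87300.36 + export clearance 136.71 + origin terminal 647.73 + freight 6866.40 + insurance 444.81 = 95396.01
Buyer's account: destination terminal 915.93 + duty 2487.55 + delivery 2123.22 = 5526.70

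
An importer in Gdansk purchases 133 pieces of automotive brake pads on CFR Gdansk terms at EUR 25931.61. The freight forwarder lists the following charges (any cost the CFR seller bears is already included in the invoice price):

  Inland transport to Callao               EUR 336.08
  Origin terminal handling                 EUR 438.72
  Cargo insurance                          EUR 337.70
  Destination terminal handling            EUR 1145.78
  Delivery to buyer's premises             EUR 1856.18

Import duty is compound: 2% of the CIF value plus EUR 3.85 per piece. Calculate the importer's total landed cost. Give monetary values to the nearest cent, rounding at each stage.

Total landed cost: EUR 30308.71

CFR: the seller pays costs through ocean freight to the destination port, but not insurance.
Already in the invoice (seller's account under CFR): inland to port, origin terminal — exclude.
CIF value = CFR price + insurance = 25931.61 + 337.70 = 26269.31
Ad valorem component: 26269.31 × 2% = 525.39
Specific component: 133 × 3.85 = 512.05
Import duty = 525.39 + 512.05 = 1037.44
Buyer bears: insurance 337.70 + destination terminal 1145.78 + delivery 1856.18 + duty 1037.44 = 4377.10
Landed cost = invoice 25931.61 + 4377.10 = 30308.71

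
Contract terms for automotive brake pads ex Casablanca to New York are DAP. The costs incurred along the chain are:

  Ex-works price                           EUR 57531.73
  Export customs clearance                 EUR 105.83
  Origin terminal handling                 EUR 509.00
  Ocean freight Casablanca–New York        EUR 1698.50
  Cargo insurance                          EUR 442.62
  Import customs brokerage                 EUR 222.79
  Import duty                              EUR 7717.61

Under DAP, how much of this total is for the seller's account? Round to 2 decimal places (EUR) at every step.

DAP: the seller bears all costs to the named destination except import duty and clearance.
Seller's account: goods 57531.73 + export clearance 105.83 + origin terminal 509.00 + freight 1698.50 + insurance 442.62 = 60287.68
Buyer's account: brokerage 222.79 + duty 7717.61 = 7940.40

Seller's account: EUR 60287.68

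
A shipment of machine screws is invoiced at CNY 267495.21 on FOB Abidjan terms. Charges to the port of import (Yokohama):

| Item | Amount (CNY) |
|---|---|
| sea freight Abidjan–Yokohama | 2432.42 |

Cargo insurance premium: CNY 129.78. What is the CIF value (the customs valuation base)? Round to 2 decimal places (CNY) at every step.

CIF value: CNY 270057.41

CIF = FOB price + freight + insurance
CIF = 267495.21 + 2432.42 + 129.78 = 270057.41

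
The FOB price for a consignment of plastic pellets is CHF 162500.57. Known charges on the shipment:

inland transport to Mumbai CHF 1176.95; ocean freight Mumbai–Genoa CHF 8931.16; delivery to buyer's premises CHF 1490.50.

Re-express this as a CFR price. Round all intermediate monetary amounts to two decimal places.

CFR price: CHF 171431.73

Not relevant to the conversion: inland to port — on the seller under both FOB and CFR; already in the FOB price and stays in the CFR price. delivery — on the buyer under both terms; not part of either seller's price.
From FOB to CFR, the seller additionally bears: freight.
CFR price = 162500.57 + 8931.16 = 171431.73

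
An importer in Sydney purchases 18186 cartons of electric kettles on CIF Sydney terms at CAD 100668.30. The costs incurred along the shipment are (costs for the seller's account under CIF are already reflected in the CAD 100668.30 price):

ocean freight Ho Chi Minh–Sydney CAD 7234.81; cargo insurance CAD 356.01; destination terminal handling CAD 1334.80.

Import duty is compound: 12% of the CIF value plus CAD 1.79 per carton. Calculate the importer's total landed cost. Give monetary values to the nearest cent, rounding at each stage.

Total landed cost: CAD 146636.24

CIF: the seller pays costs through ocean freight and marine insurance to the destination port.
Already in the invoice (seller's account under CIF): freight, insurance — exclude.
The CIF price already equals the CIF value: 100668.30
Ad valorem component: 100668.30 × 12% = 12080.20
Specific component: 18186 × 1.79 = 32552.94
Import duty = 12080.20 + 32552.94 = 44633.14
Buyer bears: destination terminal 1334.80 + duty 44633.14 = 45967.94
Landed cost = invoice 100668.30 + 45967.94 = 146636.24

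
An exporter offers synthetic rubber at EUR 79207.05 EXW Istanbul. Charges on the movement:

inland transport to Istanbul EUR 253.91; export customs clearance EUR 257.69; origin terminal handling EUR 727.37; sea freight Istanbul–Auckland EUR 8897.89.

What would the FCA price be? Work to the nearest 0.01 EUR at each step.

Not relevant to the conversion: origin terminal, freight — on the buyer under both terms; not part of either seller's price.
From EXW to FCA, the seller additionally bears: inland to port, export clearance.
FCA price = 79207.05 + 253.91 + 257.69 = 79718.65

FCA price: EUR 79718.65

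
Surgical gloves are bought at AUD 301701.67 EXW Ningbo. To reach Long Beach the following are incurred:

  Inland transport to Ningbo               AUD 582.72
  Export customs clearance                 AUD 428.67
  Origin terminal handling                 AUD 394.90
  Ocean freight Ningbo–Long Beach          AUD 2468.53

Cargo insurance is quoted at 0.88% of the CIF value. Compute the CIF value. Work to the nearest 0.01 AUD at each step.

CIF value: AUD 308289.44

Let C be the CIF value. C = EXW price + pre-shipment costs + freight + 0.88% × C
C − 0.88% × C = 301701.67 + 582.72 + 428.67 + 394.90 + 2468.53
0.9912 × C = 305576.49
C = 305576.49 / 0.9912 = 308289.44
Insurance premium = 0.88% × 308289.44 = 2712.95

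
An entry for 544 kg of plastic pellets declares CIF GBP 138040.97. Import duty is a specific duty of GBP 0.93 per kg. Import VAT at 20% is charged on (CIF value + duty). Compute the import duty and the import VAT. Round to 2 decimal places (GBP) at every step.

Import duty: GBP 505.92; import VAT: GBP 27709.38

Import duty = 544 × 0.93 = 505.92
VAT base = CIF + duty = 138040.97 + 505.92 = 138546.89
Import VAT = 138546.89 × 20% = 27709.38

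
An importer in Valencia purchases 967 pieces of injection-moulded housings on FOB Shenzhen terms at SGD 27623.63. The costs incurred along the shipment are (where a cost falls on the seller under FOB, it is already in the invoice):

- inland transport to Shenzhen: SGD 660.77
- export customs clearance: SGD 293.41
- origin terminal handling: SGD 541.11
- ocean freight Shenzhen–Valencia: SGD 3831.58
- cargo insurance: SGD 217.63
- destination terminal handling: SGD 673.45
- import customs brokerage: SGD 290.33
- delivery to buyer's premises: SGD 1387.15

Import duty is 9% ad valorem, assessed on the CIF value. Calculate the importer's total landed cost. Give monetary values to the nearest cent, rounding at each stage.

Total landed cost: SGD 36874.33

FOB: the seller bears costs until goods are on board at the origin port; the buyer bears freight, insurance and all costs thereafter.
Already in the invoice (seller's account under FOB): inland to port, export clearance, origin terminal — exclude.
CIF value = FOB price + freight + insurance = 27623.63 + 3831.58 + 217.63 = 31672.84
Import duty = 31672.84 × 9% = 2850.56
Buyer bears: freight 3831.58 + insurance 217.63 + destination terminal 673.45 + brokerage 290.33 + delivery 1387.15 + duty 2850.56 = 9250.70
Landed cost = invoice 27623.63 + 9250.70 = 36874.33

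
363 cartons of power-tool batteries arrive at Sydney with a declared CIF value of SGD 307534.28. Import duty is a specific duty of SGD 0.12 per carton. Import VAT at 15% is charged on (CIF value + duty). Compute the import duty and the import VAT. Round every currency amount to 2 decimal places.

Import duty = 363 × 0.12 = 43.56
VAT base = CIF + duty = 307534.28 + 43.56 = 307577.84
Import VAT = 307577.84 × 15% = 46136.68

Import duty: SGD 43.56; import VAT: SGD 46136.68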